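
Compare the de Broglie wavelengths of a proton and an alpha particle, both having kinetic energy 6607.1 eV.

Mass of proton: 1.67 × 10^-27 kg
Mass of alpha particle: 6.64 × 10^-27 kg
The proton has the longer wavelength.

Using λ = h/√(2mKE):

For proton: λ₁ = h/√(2m₁KE) = 3.52 × 10^-13 m
For alpha particle: λ₂ = h/√(2m₂KE) = 1.77 × 10^-13 m

Since λ ∝ 1/√m at constant kinetic energy, the lighter particle has the longer wavelength.

The proton has the longer de Broglie wavelength.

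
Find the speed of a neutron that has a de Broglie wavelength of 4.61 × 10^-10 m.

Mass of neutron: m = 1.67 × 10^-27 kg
8.61 × 10^2 m/s

From the de Broglie relation λ = h/(mv), we solve for v:

v = h/(mλ)
v = (6.626 × 10^-34 J·s) / (1.67 × 10^-27 kg × 4.61 × 10^-10 m)
v = 8.61 × 10^2 m/s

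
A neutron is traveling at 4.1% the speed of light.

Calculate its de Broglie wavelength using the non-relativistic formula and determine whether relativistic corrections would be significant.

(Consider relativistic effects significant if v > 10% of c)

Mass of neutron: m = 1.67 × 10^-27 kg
No, relativistic corrections are not needed.

Using the non-relativistic de Broglie formula λ = h/(mv):

v = 4.1% × c = 1.229 × 10^7 m/s

λ = h/(mv)
λ = (6.626 × 10^-34 J·s) / (1.67 × 10^-27 kg × 1.229 × 10^7 m/s)
λ = 3.23 × 10^-14 m

Since v = 4.1% of c < 10% of c, relativistic corrections are NOT significant and this non-relativistic result is a good approximation.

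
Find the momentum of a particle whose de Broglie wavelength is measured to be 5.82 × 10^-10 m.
1.14 × 10^-24 kg·m/s

From the de Broglie relation λ = h/p, we solve for p:

p = h/λ
p = (6.626 × 10^-34 J·s) / (5.82 × 10^-10 m)
p = 1.14 × 10^-24 kg·m/s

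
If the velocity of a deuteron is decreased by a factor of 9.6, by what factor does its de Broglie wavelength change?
The wavelength increases by a factor of 9.6.

From λ = h/(mv), the wavelength is inversely proportional to velocity:

λ ∝ 1/v

If v → v/9.6, then λ → 9.6λ

When velocity is decreased by a factor of 9.6, the wavelength increases by a factor of 9.6.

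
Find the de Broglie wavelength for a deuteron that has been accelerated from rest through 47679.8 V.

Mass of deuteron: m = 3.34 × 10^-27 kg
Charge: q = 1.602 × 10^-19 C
9.28 × 10^-14 m

When a particle is accelerated through voltage V, it gains kinetic energy KE = qV.

The de Broglie wavelength is then λ = h/√(2mqV):

λ = h/√(2mqV)
λ = (6.626 × 10^-34 J·s) / √(2 × 3.34 × 10^-27 kg × 1.602 × 10^-19 C × 47679.8 V)
λ = 9.28 × 10^-14 m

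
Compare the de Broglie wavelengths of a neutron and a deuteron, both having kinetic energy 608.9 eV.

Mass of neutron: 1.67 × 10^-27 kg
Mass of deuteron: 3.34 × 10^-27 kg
The neutron has the longer wavelength.

Using λ = h/√(2mKE):

For neutron: λ₁ = h/√(2m₁KE) = 1.16 × 10^-12 m
For deuteron: λ₂ = h/√(2m₂KE) = 8.21 × 10^-13 m

Since λ ∝ 1/√m at constant kinetic energy, the lighter particle has the longer wavelength.

The neutron has the longer de Broglie wavelength.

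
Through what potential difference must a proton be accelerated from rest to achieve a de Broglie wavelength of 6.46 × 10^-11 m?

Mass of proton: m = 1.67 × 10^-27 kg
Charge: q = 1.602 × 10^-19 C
1.97 × 10^-1 V

From λ = h/√(2mqV), we solve for V:

λ² = h²/(2mqV)
V = h²/(2mqλ²)
V = (6.626 × 10^-34 J·s)² / (2 × 1.67 × 10^-27 kg × 1.602 × 10^-19 C × (6.46 × 10^-11 m)²)
V = 1.97 × 10^-1 V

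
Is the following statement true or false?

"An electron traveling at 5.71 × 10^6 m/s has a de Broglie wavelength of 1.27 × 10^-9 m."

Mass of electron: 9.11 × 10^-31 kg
False

The claim is incorrect.

Using λ = h/(mv):
λ = (6.626 × 10^-34 J·s) / (9.11 × 10^-31 kg × 5.71 × 10^6 m/s)
λ = 1.27 × 10^-10 m

The actual wavelength differs from the claimed 1.27 × 10^-9 m.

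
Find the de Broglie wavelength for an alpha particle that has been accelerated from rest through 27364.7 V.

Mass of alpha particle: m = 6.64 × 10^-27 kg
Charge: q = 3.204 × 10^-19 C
6.14 × 10^-14 m

When a particle is accelerated through voltage V, it gains kinetic energy KE = qV.

The de Broglie wavelength is then λ = h/√(2mqV):

λ = h/√(2mqV)
λ = (6.626 × 10^-34 J·s) / √(2 × 6.64 × 10^-27 kg × 3.204 × 10^-19 C × 27364.7 V)
λ = 6.14 × 10^-14 m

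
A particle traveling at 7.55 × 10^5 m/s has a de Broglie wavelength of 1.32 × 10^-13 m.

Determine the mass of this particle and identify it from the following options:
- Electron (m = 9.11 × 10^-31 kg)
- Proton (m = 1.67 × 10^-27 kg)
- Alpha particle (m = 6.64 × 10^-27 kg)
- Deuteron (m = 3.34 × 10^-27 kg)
The particle is an alpha particle.

From λ = h/(mv), solve for mass:

m = h/(λv)
m = (6.626 × 10^-34 J·s) / (1.32 × 10^-13 m × 7.55 × 10^5 m/s)
m = 6.65 × 10^-27 kg

Comparing with the listed masses, this is closest to an alpha particle.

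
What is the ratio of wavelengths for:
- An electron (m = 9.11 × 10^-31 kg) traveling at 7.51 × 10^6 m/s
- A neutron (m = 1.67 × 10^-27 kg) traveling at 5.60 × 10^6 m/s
λ₁/λ₂ = 1.37 × 10^3

Using λ = h/(mv):

λ₁ = h/(m₁v₁) = 9.68 × 10^-11 m
λ₂ = h/(m₂v₂) = 7.09 × 10^-14 m

Ratio λ₁/λ₂ = (m₂v₂)/(m₁v₁)
         = (1.67 × 10^-27 kg × 5.60 × 10^6 m/s) / (9.11 × 10^-31 kg × 7.51 × 10^6 m/s)
         = 1.37 × 10^3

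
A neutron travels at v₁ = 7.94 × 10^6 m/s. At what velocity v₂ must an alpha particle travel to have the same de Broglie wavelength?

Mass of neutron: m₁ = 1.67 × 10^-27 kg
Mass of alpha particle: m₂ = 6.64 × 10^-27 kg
v₂ = 2.00 × 10^6 m/s

For equal de Broglie wavelengths: λ₁ = λ₂

h/(m₁v₁) = h/(m₂v₂)
m₁v₁ = m₂v₂
v₂ = v₁ · (m₁/m₂)

v₂ = 7.94 × 10^6 m/s × (1.67 × 10^-27 kg / 6.64 × 10^-27 kg)
v₂ = 2.00 × 10^6 m/s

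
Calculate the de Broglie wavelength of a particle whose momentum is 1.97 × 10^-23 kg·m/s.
3.36 × 10^-11 m

Using the de Broglie relation λ = h/p:

λ = h/p
λ = (6.626 × 10^-34 J·s) / (1.97 × 10^-23 kg·m/s)
λ = 3.36 × 10^-11 m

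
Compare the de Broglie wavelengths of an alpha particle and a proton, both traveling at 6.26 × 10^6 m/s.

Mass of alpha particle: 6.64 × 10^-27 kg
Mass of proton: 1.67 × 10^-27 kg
The proton has the longer wavelength.

Using λ = h/(mv), since both particles have the same velocity, the wavelength depends only on mass.

For alpha particle: λ₁ = h/(m₁v) = 1.59 × 10^-14 m
For proton: λ₂ = h/(m₂v) = 6.34 × 10^-14 m

Since λ ∝ 1/m at constant velocity, the lighter particle has the longer wavelength.

The proton has the longer de Broglie wavelength.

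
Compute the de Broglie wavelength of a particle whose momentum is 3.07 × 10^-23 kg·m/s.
2.16 × 10^-11 m

Using the de Broglie relation λ = h/p:

λ = h/p
λ = (6.626 × 10^-34 J·s) / (3.07 × 10^-23 kg·m/s)
λ = 2.16 × 10^-11 m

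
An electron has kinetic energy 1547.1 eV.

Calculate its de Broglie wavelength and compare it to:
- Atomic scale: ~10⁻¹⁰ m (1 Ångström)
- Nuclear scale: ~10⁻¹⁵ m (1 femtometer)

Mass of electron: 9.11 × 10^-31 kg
λ = 3.12 × 10^-11 m, which is between nuclear and atomic scales.

Using λ = h/√(2mKE):

KE = 1547.1 eV = 2.479 × 10^-16 J

λ = h/√(2mKE)
λ = (6.626 × 10^-34 J·s) / √(2 × 9.11 × 10^-31 kg × 2.479 × 10^-16 J)
λ = 3.12 × 10^-11 m

Comparison:
- Atomic scale (10⁻¹⁰ m): λ is 0.31× this size
- Nuclear scale (10⁻¹⁵ m): λ is 3.1e+04× this size

The wavelength is between nuclear and atomic scales.

This wavelength is appropriate for probing atomic structure but too large for nuclear physics experiments.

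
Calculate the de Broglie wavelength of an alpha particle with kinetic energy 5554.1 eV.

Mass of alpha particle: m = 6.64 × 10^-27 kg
1.93 × 10^-13 m

Using λ = h/√(2mKE):

First convert KE to Joules: KE = 5554.1 eV = 8.899 × 10^-16 J

λ = h/√(2mKE)
λ = (6.626 × 10^-34 J·s) / √(2 × 6.64 × 10^-27 kg × 8.899 × 10^-16 J)
λ = 1.93 × 10^-13 m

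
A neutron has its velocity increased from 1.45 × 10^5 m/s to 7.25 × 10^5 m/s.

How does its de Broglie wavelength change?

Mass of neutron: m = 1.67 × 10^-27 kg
The wavelength decreases by a factor of 5.

Using λ = h/(mv):

Initial wavelength: λ₁ = h/(mv₁) = 2.74 × 10^-12 m
Final wavelength: λ₂ = h/(mv₂) = 5.47 × 10^-13 m

Since λ ∝ 1/v, when velocity increases by a factor of 5, the wavelength decreases by a factor of 5.

λ₂/λ₁ = v₁/v₂ = 1/5

The wavelength decreases by a factor of 5.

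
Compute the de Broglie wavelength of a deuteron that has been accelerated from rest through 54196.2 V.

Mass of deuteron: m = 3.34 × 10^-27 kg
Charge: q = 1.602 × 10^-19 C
8.70 × 10^-14 m

When a particle is accelerated through voltage V, it gains kinetic energy KE = qV.

The de Broglie wavelength is then λ = h/√(2mqV):

λ = h/√(2mqV)
λ = (6.626 × 10^-34 J·s) / √(2 × 3.34 × 10^-27 kg × 1.602 × 10^-19 C × 54196.2 V)
λ = 8.70 × 10^-14 m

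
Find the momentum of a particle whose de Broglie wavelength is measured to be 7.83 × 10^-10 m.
8.46 × 10^-25 kg·m/s

From the de Broglie relation λ = h/p, we solve for p:

p = h/λ
p = (6.626 × 10^-34 J·s) / (7.83 × 10^-10 m)
p = 8.46 × 10^-25 kg·m/s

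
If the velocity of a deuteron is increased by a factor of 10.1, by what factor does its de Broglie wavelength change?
The wavelength decreases by a factor of 10.1.

From λ = h/(mv), the wavelength is inversely proportional to velocity:

λ ∝ 1/v

If v → 10.1v, then λ → λ/10.1

When velocity is increased by a factor of 10.1, the wavelength decreases by a factor of 10.1.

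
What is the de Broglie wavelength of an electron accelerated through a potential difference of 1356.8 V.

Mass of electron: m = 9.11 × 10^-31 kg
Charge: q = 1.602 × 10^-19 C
3.33 × 10^-11 m

When a particle is accelerated through voltage V, it gains kinetic energy KE = qV.

The de Broglie wavelength is then λ = h/√(2mqV):

λ = h/√(2mqV)
λ = (6.626 × 10^-34 J·s) / √(2 × 9.11 × 10^-31 kg × 1.602 × 10^-19 C × 1356.8 V)
λ = 3.33 × 10^-11 m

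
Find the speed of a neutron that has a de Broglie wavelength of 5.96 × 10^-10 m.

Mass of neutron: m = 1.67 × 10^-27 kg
6.66 × 10^2 m/s

From the de Broglie relation λ = h/(mv), we solve for v:

v = h/(mλ)
v = (6.626 × 10^-34 J·s) / (1.67 × 10^-27 kg × 5.96 × 10^-10 m)
v = 6.66 × 10^2 m/s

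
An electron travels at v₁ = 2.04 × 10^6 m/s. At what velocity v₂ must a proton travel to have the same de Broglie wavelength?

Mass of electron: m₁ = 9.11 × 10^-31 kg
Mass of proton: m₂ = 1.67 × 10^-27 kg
v₂ = 1.11 × 10^3 m/s

For equal de Broglie wavelengths: λ₁ = λ₂

h/(m₁v₁) = h/(m₂v₂)
m₁v₁ = m₂v₂
v₂ = v₁ · (m₁/m₂)

v₂ = 2.04 × 10^6 m/s × (9.11 × 10^-31 kg / 1.67 × 10^-27 kg)
v₂ = 1.11 × 10^3 m/s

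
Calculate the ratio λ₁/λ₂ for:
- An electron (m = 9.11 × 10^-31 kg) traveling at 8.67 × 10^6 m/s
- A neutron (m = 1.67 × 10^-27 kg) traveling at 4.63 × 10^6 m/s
λ₁/λ₂ = 979

Using λ = h/(mv):

λ₁ = h/(m₁v₁) = 8.39 × 10^-11 m
λ₂ = h/(m₂v₂) = 8.57 × 10^-14 m

Ratio λ₁/λ₂ = (m₂v₂)/(m₁v₁)
         = (1.67 × 10^-27 kg × 4.63 × 10^6 m/s) / (9.11 × 10^-31 kg × 8.67 × 10^6 m/s)
         = 979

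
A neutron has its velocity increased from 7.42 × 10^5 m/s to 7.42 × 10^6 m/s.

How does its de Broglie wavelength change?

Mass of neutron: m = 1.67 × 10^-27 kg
The wavelength decreases by a factor of 10.

Using λ = h/(mv):

Initial wavelength: λ₁ = h/(mv₁) = 5.35 × 10^-13 m
Final wavelength: λ₂ = h/(mv₂) = 5.35 × 10^-14 m

Since λ ∝ 1/v, when velocity increases by a factor of 10, the wavelength decreases by a factor of 10.

λ₂/λ₁ = v₁/v₂ = 1/10

The wavelength decreases by a factor of 10.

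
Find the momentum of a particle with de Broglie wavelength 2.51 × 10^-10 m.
2.64 × 10^-24 kg·m/s

From the de Broglie relation λ = h/p, we solve for p:

p = h/λ
p = (6.626 × 10^-34 J·s) / (2.51 × 10^-10 m)
p = 2.64 × 10^-24 kg·m/s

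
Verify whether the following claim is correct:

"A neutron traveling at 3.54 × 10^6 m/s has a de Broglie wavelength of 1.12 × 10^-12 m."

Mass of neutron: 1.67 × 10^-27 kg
False

The claim is incorrect.

Using λ = h/(mv):
λ = (6.626 × 10^-34 J·s) / (1.67 × 10^-27 kg × 3.54 × 10^6 m/s)
λ = 1.12 × 10^-13 m

The actual wavelength differs from the claimed 1.12 × 10^-12 m.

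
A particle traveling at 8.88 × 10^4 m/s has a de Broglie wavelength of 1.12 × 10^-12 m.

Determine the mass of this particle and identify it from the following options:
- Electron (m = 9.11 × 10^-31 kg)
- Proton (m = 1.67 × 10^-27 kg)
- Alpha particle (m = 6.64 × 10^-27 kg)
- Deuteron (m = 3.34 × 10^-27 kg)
The particle is an alpha particle.

From λ = h/(mv), solve for mass:

m = h/(λv)
m = (6.626 × 10^-34 J·s) / (1.12 × 10^-12 m × 8.88 × 10^4 m/s)
m = 6.66 × 10^-27 kg

Comparing with the listed masses, this is closest to an alpha particle.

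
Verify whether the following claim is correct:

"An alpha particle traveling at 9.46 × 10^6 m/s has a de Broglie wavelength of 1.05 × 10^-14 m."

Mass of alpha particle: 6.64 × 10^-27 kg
True

The claim is correct.

Using λ = h/(mv):
λ = (6.626 × 10^-34 J·s) / (6.64 × 10^-27 kg × 9.46 × 10^6 m/s)
λ = 1.05 × 10^-14 m

This matches the claimed value.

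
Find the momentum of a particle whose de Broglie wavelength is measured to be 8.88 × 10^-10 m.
7.46 × 10^-25 kg·m/s

From the de Broglie relation λ = h/p, we solve for p:

p = h/λ
p = (6.626 × 10^-34 J·s) / (8.88 × 10^-10 m)
p = 7.46 × 10^-25 kg·m/s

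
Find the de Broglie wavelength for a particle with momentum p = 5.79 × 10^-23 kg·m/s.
1.14 × 10^-11 m

Using the de Broglie relation λ = h/p:

λ = h/p
λ = (6.626 × 10^-34 J·s) / (5.79 × 10^-23 kg·m/s)
λ = 1.14 × 10^-11 m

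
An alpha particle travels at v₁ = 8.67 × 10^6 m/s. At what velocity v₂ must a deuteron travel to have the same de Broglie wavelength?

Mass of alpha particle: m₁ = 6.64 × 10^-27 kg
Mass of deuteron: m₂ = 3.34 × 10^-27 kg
v₂ = 1.72 × 10^7 m/s

For equal de Broglie wavelengths: λ₁ = λ₂

h/(m₁v₁) = h/(m₂v₂)
m₁v₁ = m₂v₂
v₂ = v₁ · (m₁/m₂)

v₂ = 8.67 × 10^6 m/s × (6.64 × 10^-27 kg / 3.34 × 10^-27 kg)
v₂ = 1.72 × 10^7 m/s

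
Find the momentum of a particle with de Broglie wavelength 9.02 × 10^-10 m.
7.35 × 10^-25 kg·m/s

From the de Broglie relation λ = h/p, we solve for p:

p = h/λ
p = (6.626 × 10^-34 J·s) / (9.02 × 10^-10 m)
p = 7.35 × 10^-25 kg·m/s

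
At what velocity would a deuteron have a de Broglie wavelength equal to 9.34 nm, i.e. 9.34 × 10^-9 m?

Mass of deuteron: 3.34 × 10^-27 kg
2.12 × 10^1 m/s

From λ = h/(mv), solve for v:

v = h/(mλ)
v = (6.626 × 10^-34 J·s) / (3.34 × 10^-27 kg × 9.34 × 10^-9 m)
v = 2.12 × 10^1 m/s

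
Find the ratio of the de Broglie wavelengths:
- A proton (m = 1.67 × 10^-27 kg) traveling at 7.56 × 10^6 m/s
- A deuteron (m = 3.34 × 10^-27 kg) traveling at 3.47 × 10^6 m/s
λ₁/λ₂ = 0.918

Using λ = h/(mv):

λ₁ = h/(m₁v₁) = 5.25 × 10^-14 m
λ₂ = h/(m₂v₂) = 5.72 × 10^-14 m

Ratio λ₁/λ₂ = (m₂v₂)/(m₁v₁)
         = (3.34 × 10^-27 kg × 3.47 × 10^6 m/s) / (1.67 × 10^-27 kg × 7.56 × 10^6 m/s)
         = 0.918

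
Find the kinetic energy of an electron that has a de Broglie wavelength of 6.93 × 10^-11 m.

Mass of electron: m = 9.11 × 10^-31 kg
5.02 × 10^-17 J (or 313 eV)

From λ = h/√(2mKE), we solve for KE:

λ² = h²/(2mKE)
KE = h²/(2mλ²)
KE = (6.626 × 10^-34 J·s)² / (2 × 9.11 × 10^-31 kg × (6.93 × 10^-11 m)²)
KE = 5.02 × 10^-17 J
KE = 313 eV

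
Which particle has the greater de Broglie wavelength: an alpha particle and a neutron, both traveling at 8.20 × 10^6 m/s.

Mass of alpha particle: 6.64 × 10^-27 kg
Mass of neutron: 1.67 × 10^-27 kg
The neutron has the longer wavelength.

Using λ = h/(mv), since both particles have the same velocity, the wavelength depends only on mass.

For alpha particle: λ₁ = h/(m₁v) = 1.22 × 10^-14 m
For neutron: λ₂ = h/(m₂v) = 4.84 × 10^-14 m

Since λ ∝ 1/m at constant velocity, the lighter particle has the longer wavelength.

The neutron has the longer de Broglie wavelength.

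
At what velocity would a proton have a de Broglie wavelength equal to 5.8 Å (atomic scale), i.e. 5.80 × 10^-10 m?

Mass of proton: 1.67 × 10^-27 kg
6.84 × 10^2 m/s

From λ = h/(mv), solve for v:

v = h/(mλ)
v = (6.626 × 10^-34 J·s) / (1.67 × 10^-27 kg × 5.80 × 10^-10 m)
v = 6.84 × 10^2 m/s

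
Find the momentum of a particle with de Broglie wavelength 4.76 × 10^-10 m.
1.39 × 10^-24 kg·m/s

From the de Broglie relation λ = h/p, we solve for p:

p = h/λ
p = (6.626 × 10^-34 J·s) / (4.76 × 10^-10 m)
p = 1.39 × 10^-24 kg·m/s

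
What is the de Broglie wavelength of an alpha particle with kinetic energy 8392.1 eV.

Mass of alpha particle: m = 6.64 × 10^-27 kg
1.57 × 10^-13 m

Using λ = h/√(2mKE):

First convert KE to Joules: KE = 8392.1 eV = 1.345 × 10^-15 J

λ = h/√(2mKE)
λ = (6.626 × 10^-34 J·s) / √(2 × 6.64 × 10^-27 kg × 1.345 × 10^-15 J)
λ = 1.57 × 10^-13 m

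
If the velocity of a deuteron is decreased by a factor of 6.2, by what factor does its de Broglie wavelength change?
The wavelength increases by a factor of 6.2.

From λ = h/(mv), the wavelength is inversely proportional to velocity:

λ ∝ 1/v

If v → v/6.2, then λ → 6.2λ

When velocity is decreased by a factor of 6.2, the wavelength increases by a factor of 6.2.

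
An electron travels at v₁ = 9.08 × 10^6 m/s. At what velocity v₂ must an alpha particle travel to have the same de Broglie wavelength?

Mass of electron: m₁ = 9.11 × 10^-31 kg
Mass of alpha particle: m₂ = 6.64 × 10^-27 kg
v₂ = 1.25 × 10^3 m/s

For equal de Broglie wavelengths: λ₁ = λ₂

h/(m₁v₁) = h/(m₂v₂)
m₁v₁ = m₂v₂
v₂ = v₁ · (m₁/m₂)

v₂ = 9.08 × 10^6 m/s × (9.11 × 10^-31 kg / 6.64 × 10^-27 kg)
v₂ = 1.25 × 10^3 m/s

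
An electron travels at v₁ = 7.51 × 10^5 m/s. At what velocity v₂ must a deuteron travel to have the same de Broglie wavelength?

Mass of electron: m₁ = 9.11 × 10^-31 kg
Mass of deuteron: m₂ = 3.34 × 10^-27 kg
v₂ = 2.05 × 10^2 m/s

For equal de Broglie wavelengths: λ₁ = λ₂

h/(m₁v₁) = h/(m₂v₂)
m₁v₁ = m₂v₂
v₂ = v₁ · (m₁/m₂)

v₂ = 7.51 × 10^5 m/s × (9.11 × 10^-31 kg / 3.34 × 10^-27 kg)
v₂ = 2.05 × 10^2 m/s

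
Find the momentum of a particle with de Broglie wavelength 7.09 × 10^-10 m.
9.35 × 10^-25 kg·m/s

From the de Broglie relation λ = h/p, we solve for p:

p = h/λ
p = (6.626 × 10^-34 J·s) / (7.09 × 10^-10 m)
p = 9.35 × 10^-25 kg·m/s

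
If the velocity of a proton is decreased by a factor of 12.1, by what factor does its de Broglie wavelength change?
The wavelength increases by a factor of 12.1.

From λ = h/(mv), the wavelength is inversely proportional to velocity:

λ ∝ 1/v

If v → v/12.1, then λ → 12.1λ

When velocity is decreased by a factor of 12.1, the wavelength increases by a factor of 12.1.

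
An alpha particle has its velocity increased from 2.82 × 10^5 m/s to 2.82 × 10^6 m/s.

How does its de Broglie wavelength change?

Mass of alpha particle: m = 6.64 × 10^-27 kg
The wavelength decreases by a factor of 10.

Using λ = h/(mv):

Initial wavelength: λ₁ = h/(mv₁) = 3.54 × 10^-13 m
Final wavelength: λ₂ = h/(mv₂) = 3.54 × 10^-14 m

Since λ ∝ 1/v, when velocity increases by a factor of 10, the wavelength decreases by a factor of 10.

λ₂/λ₁ = v₁/v₂ = 1/10

The wavelength decreases by a factor of 10.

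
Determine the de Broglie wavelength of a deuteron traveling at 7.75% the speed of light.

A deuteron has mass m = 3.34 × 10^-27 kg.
8.54 × 10^-15 m

Using the de Broglie relation λ = h/(mv):

v = 7.75% × c = 2.323 × 10^7 m/s

λ = h/(mv)
λ = (6.626 × 10^-34 J·s) / (3.34 × 10^-27 kg × 2.323 × 10^7 m/s)
λ = 8.54 × 10^-15 m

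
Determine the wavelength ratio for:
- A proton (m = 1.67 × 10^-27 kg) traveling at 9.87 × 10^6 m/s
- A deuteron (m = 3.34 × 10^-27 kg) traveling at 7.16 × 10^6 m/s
λ₁/λ₂ = 1.45

Using λ = h/(mv):

λ₁ = h/(m₁v₁) = 4.02 × 10^-14 m
λ₂ = h/(m₂v₂) = 2.77 × 10^-14 m

Ratio λ₁/λ₂ = (m₂v₂)/(m₁v₁)
         = (3.34 × 10^-27 kg × 7.16 × 10^6 m/s) / (1.67 × 10^-27 kg × 9.87 × 10^6 m/s)
         = 1.45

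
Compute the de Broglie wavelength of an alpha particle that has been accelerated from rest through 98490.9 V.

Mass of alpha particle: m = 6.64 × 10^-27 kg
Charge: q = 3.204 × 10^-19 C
3.24 × 10^-14 m

When a particle is accelerated through voltage V, it gains kinetic energy KE = qV.

The de Broglie wavelength is then λ = h/√(2mqV):

λ = h/√(2mqV)
λ = (6.626 × 10^-34 J·s) / √(2 × 6.64 × 10^-27 kg × 3.204 × 10^-19 C × 98490.9 V)
λ = 3.24 × 10^-14 m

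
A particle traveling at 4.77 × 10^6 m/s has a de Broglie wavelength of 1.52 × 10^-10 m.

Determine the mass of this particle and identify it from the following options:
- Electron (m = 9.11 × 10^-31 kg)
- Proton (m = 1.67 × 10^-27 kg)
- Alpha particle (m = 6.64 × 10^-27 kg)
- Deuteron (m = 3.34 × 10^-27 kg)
The particle is an electron.

From λ = h/(mv), solve for mass:

m = h/(λv)
m = (6.626 × 10^-34 J·s) / (1.52 × 10^-10 m × 4.77 × 10^6 m/s)
m = 9.14 × 10^-31 kg

Comparing with the listed masses, this is closest to an electron.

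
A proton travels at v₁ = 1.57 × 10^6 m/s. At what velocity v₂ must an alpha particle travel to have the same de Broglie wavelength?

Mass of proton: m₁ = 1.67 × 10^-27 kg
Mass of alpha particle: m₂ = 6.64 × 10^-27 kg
v₂ = 3.95 × 10^5 m/s

For equal de Broglie wavelengths: λ₁ = λ₂

h/(m₁v₁) = h/(m₂v₂)
m₁v₁ = m₂v₂
v₂ = v₁ · (m₁/m₂)

v₂ = 1.57 × 10^6 m/s × (1.67 × 10^-27 kg / 6.64 × 10^-27 kg)
v₂ = 3.95 × 10^5 m/s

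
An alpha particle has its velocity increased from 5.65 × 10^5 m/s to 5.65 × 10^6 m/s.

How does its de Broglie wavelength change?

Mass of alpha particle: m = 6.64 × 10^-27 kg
The wavelength decreases by a factor of 10.

Using λ = h/(mv):

Initial wavelength: λ₁ = h/(mv₁) = 1.77 × 10^-13 m
Final wavelength: λ₂ = h/(mv₂) = 1.77 × 10^-14 m

Since λ ∝ 1/v, when velocity increases by a factor of 10, the wavelength decreases by a factor of 10.

λ₂/λ₁ = v₁/v₂ = 1/10

The wavelength decreases by a factor of 10.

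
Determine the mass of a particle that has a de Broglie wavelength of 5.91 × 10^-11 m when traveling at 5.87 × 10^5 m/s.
1.91 × 10^-29 kg

From the de Broglie relation λ = h/(mv), we solve for m:

m = h/(λv)
m = (6.626 × 10^-34 J·s) / (5.91 × 10^-11 m × 5.87 × 10^5 m/s)
m = 1.91 × 10^-29 kg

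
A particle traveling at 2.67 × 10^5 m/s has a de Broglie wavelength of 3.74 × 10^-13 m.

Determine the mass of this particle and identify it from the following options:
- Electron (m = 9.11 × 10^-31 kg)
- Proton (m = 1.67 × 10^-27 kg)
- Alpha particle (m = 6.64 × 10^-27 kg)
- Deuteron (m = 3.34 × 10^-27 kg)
The particle is an alpha particle.

From λ = h/(mv), solve for mass:

m = h/(λv)
m = (6.626 × 10^-34 J·s) / (3.74 × 10^-13 m × 2.67 × 10^5 m/s)
m = 6.64 × 10^-27 kg

Comparing with the listed masses, this is closest to an alpha particle.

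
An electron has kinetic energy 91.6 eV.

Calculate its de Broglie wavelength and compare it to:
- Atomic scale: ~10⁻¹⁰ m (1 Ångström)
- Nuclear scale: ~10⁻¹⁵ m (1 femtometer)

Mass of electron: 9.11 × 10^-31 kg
λ = 1.28 × 10^-10 m, which is larger than typical atomic dimensions (~1 Å).

Using λ = h/√(2mKE):

KE = 91.6 eV = 1.468 × 10^-17 J

λ = h/√(2mKE)
λ = (6.626 × 10^-34 J·s) / √(2 × 9.11 × 10^-31 kg × 1.468 × 10^-17 J)
λ = 1.28 × 10^-10 m

Comparison:
- Atomic scale (10⁻¹⁰ m): λ is 1.3× this size
- Nuclear scale (10⁻¹⁵ m): λ is 1.3e+05× this size

The wavelength is larger than typical atomic dimensions (~1 Å).

This wavelength is significant for atomic-scale phenomena like electron diffraction from crystal lattices.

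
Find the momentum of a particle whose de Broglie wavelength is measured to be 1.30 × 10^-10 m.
5.10 × 10^-24 kg·m/s

From the de Broglie relation λ = h/p, we solve for p:

p = h/λ
p = (6.626 × 10^-34 J·s) / (1.30 × 10^-10 m)
p = 5.10 × 10^-24 kg·m/s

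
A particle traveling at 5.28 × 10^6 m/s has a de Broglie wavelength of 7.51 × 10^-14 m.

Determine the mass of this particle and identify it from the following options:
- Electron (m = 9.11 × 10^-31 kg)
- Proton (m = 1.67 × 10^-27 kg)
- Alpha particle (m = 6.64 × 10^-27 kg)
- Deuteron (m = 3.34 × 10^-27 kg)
The particle is a proton.

From λ = h/(mv), solve for mass:

m = h/(λv)
m = (6.626 × 10^-34 J·s) / (7.51 × 10^-14 m × 5.28 × 10^6 m/s)
m = 1.67 × 10^-27 kg

Comparing with the listed masses, this is closest to a proton.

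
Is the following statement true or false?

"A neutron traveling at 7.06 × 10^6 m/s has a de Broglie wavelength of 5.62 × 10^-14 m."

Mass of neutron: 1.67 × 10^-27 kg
True

The claim is correct.

Using λ = h/(mv):
λ = (6.626 × 10^-34 J·s) / (1.67 × 10^-27 kg × 7.06 × 10^6 m/s)
λ = 5.62 × 10^-14 m

This matches the claimed value.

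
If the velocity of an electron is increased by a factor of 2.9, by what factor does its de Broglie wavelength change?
The wavelength decreases by a factor of 2.9.

From λ = h/(mv), the wavelength is inversely proportional to velocity:

λ ∝ 1/v

If v → 2.9v, then λ → λ/2.9

When velocity is increased by a factor of 2.9, the wavelength decreases by a factor of 2.9.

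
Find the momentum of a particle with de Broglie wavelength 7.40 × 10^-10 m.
8.95 × 10^-25 kg·m/s

From the de Broglie relation λ = h/p, we solve for p:

p = h/λ
p = (6.626 × 10^-34 J·s) / (7.40 × 10^-10 m)
p = 8.95 × 10^-25 kg·m/s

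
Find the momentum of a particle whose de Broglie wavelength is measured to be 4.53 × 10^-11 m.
1.46 × 10^-23 kg·m/s

From the de Broglie relation λ = h/p, we solve for p:

p = h/λ
p = (6.626 × 10^-34 J·s) / (4.53 × 10^-11 m)
p = 1.46 × 10^-23 kg·m/s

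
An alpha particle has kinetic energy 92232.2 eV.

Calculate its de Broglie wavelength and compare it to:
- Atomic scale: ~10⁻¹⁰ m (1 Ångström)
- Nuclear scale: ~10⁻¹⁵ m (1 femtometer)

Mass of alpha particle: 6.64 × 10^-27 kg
λ = 4.73 × 10^-14 m, which is between nuclear and atomic scales.

Using λ = h/√(2mKE):

KE = 92232.2 eV = 1.478 × 10^-14 J

λ = h/√(2mKE)
λ = (6.626 × 10^-34 J·s) / √(2 × 6.64 × 10^-27 kg × 1.478 × 10^-14 J)
λ = 4.73 × 10^-14 m

Comparison:
- Atomic scale (10⁻¹⁰ m): λ is 0.00047× this size
- Nuclear scale (10⁻¹⁵ m): λ is 47× this size

The wavelength is between nuclear and atomic scales.

This wavelength is appropriate for probing atomic structure but too large for nuclear physics experiments.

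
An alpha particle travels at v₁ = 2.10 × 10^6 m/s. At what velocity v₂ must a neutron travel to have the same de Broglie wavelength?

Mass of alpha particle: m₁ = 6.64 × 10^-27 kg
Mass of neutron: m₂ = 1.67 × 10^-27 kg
v₂ = 8.35 × 10^6 m/s

For equal de Broglie wavelengths: λ₁ = λ₂

h/(m₁v₁) = h/(m₂v₂)
m₁v₁ = m₂v₂
v₂ = v₁ · (m₁/m₂)

v₂ = 2.10 × 10^6 m/s × (6.64 × 10^-27 kg / 1.67 × 10^-27 kg)
v₂ = 8.35 × 10^6 m/s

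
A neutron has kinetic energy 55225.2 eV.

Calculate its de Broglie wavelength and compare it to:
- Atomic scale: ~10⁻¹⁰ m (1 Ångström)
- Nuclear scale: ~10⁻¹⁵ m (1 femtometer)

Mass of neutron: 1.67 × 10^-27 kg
λ = 1.22 × 10^-13 m, which is between nuclear and atomic scales.

Using λ = h/√(2mKE):

KE = 55225.2 eV = 8.848 × 10^-15 J

λ = h/√(2mKE)
λ = (6.626 × 10^-34 J·s) / √(2 × 1.67 × 10^-27 kg × 8.848 × 10^-15 J)
λ = 1.22 × 10^-13 m

Comparison:
- Atomic scale (10⁻¹⁰ m): λ is 0.0012× this size
- Nuclear scale (10⁻¹⁵ m): λ is 1.2e+02× this size

The wavelength is between nuclear and atomic scales.

This wavelength is appropriate for probing atomic structure but too large for nuclear physics experiments.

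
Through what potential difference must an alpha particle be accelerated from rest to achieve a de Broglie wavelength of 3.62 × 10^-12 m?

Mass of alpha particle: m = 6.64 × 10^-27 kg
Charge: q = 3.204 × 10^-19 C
7.87 V

From λ = h/√(2mqV), we solve for V:

λ² = h²/(2mqV)
V = h²/(2mqλ²)
V = (6.626 × 10^-34 J·s)² / (2 × 6.64 × 10^-27 kg × 3.204 × 10^-19 C × (3.62 × 10^-12 m)²)
V = 7.87 V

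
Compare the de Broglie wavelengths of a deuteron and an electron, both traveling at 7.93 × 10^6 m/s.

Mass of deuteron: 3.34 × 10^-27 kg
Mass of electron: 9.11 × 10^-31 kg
The electron has the longer wavelength.

Using λ = h/(mv), since both particles have the same velocity, the wavelength depends only on mass.

For deuteron: λ₁ = h/(m₁v) = 2.50 × 10^-14 m
For electron: λ₂ = h/(m₂v) = 9.17 × 10^-11 m

Since λ ∝ 1/m at constant velocity, the lighter particle has the longer wavelength.

The electron has the longer de Broglie wavelength.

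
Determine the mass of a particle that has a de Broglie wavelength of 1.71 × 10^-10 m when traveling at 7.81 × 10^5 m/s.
4.96 × 10^-30 kg

From the de Broglie relation λ = h/(mv), we solve for m:

m = h/(λv)
m = (6.626 × 10^-34 J·s) / (1.71 × 10^-10 m × 7.81 × 10^5 m/s)
m = 4.96 × 10^-30 kg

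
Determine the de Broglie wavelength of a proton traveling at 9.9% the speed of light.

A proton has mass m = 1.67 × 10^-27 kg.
1.34 × 10^-14 m

Using the de Broglie relation λ = h/(mv):

v = 9.9% × c = 2.968 × 10^7 m/s

λ = h/(mv)
λ = (6.626 × 10^-34 J·s) / (1.67 × 10^-27 kg × 2.968 × 10^7 m/s)
λ = 1.34 × 10^-14 m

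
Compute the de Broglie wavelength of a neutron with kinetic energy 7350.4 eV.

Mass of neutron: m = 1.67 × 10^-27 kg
3.34 × 10^-13 m

Using λ = h/√(2mKE):

First convert KE to Joules: KE = 7350.4 eV = 1.178 × 10^-15 J

λ = h/√(2mKE)
λ = (6.626 × 10^-34 J·s) / √(2 × 1.67 × 10^-27 kg × 1.178 × 10^-15 J)
λ = 3.34 × 10^-13 m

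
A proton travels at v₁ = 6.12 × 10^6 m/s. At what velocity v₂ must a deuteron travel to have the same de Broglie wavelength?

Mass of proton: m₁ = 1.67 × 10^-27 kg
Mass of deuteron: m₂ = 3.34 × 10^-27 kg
v₂ = 3.06 × 10^6 m/s

For equal de Broglie wavelengths: λ₁ = λ₂

h/(m₁v₁) = h/(m₂v₂)
m₁v₁ = m₂v₂
v₂ = v₁ · (m₁/m₂)

v₂ = 6.12 × 10^6 m/s × (1.67 × 10^-27 kg / 3.34 × 10^-27 kg)
v₂ = 3.06 × 10^6 m/s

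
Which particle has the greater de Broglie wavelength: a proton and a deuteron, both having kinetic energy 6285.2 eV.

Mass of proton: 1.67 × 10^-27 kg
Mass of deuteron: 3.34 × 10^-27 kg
The proton has the longer wavelength.

Using λ = h/√(2mKE):

For proton: λ₁ = h/√(2m₁KE) = 3.61 × 10^-13 m
For deuteron: λ₂ = h/√(2m₂KE) = 2.55 × 10^-13 m

Since λ ∝ 1/√m at constant kinetic energy, the lighter particle has the longer wavelength.

The proton has the longer de Broglie wavelength.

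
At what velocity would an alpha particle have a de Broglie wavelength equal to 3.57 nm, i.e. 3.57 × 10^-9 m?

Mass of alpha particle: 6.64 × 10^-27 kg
2.80 × 10^1 m/s

From λ = h/(mv), solve for v:

v = h/(mλ)
v = (6.626 × 10^-34 J·s) / (6.64 × 10^-27 kg × 3.57 × 10^-9 m)
v = 2.80 × 10^1 m/s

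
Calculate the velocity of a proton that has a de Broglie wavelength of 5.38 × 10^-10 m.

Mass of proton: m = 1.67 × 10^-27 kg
7.37 × 10^2 m/s

From the de Broglie relation λ = h/(mv), we solve for v:

v = h/(mλ)
v = (6.626 × 10^-34 J·s) / (1.67 × 10^-27 kg × 5.38 × 10^-10 m)
v = 7.37 × 10^2 m/s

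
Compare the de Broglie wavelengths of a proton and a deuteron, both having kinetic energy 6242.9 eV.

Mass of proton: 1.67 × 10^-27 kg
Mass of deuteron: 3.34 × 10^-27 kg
The proton has the longer wavelength.

Using λ = h/√(2mKE):

For proton: λ₁ = h/√(2m₁KE) = 3.63 × 10^-13 m
For deuteron: λ₂ = h/√(2m₂KE) = 2.56 × 10^-13 m

Since λ ∝ 1/√m at constant kinetic energy, the lighter particle has the longer wavelength.

The proton has the longer de Broglie wavelength.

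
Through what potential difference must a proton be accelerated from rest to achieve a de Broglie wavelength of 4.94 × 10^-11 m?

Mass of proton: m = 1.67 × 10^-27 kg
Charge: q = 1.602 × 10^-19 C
3.36 × 10^-1 V

From λ = h/√(2mqV), we solve for V:

λ² = h²/(2mqV)
V = h²/(2mqλ²)
V = (6.626 × 10^-34 J·s)² / (2 × 1.67 × 10^-27 kg × 1.602 × 10^-19 C × (4.94 × 10^-11 m)²)
V = 3.36 × 10^-1 V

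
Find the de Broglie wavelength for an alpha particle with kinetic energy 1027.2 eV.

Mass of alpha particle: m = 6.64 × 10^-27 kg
4.48 × 10^-13 m

Using λ = h/√(2mKE):

First convert KE to Joules: KE = 1027.2 eV = 1.646 × 10^-16 J

λ = h/√(2mKE)
λ = (6.626 × 10^-34 J·s) / √(2 × 6.64 × 10^-27 kg × 1.646 × 10^-16 J)
λ = 4.48 × 10^-13 m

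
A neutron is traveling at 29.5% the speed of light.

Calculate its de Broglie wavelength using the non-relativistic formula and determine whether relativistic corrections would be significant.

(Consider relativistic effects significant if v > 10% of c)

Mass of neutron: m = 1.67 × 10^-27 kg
Yes, relativistic corrections are needed.

Using the non-relativistic de Broglie formula λ = h/(mv):

v = 29.5% × c = 8.844 × 10^7 m/s

λ = h/(mv)
λ = (6.626 × 10^-34 J·s) / (1.67 × 10^-27 kg × 8.844 × 10^7 m/s)
λ = 4.49 × 10^-15 m

Since v = 29.5% of c > 10% of c, relativistic corrections ARE significant and the actual wavelength would differ from this non-relativistic estimate.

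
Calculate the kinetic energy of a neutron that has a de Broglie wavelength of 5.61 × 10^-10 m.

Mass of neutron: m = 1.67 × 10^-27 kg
4.18 × 10^-22 J (or 2.61 × 10^-3 eV)

From λ = h/√(2mKE), we solve for KE:

λ² = h²/(2mKE)
KE = h²/(2mλ²)
KE = (6.626 × 10^-34 J·s)² / (2 × 1.67 × 10^-27 kg × (5.61 × 10^-10 m)²)
KE = 4.18 × 10^-22 J
KE = 2.61 × 10^-3 eV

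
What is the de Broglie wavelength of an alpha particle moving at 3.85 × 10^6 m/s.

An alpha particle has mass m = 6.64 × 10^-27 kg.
2.59 × 10^-14 m

Using the de Broglie relation λ = h/(mv):

λ = h/(mv)
λ = (6.626 × 10^-34 J·s) / (6.64 × 10^-27 kg × 3.85 × 10^6 m/s)
λ = 2.59 × 10^-14 m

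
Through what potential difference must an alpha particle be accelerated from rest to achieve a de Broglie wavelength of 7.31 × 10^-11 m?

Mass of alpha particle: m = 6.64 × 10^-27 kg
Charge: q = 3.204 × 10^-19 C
1.93 × 10^-2 V

From λ = h/√(2mqV), we solve for V:

λ² = h²/(2mqV)
V = h²/(2mqλ²)
V = (6.626 × 10^-34 J·s)² / (2 × 6.64 × 10^-27 kg × 3.204 × 10^-19 C × (7.31 × 10^-11 m)²)
V = 1.93 × 10^-2 V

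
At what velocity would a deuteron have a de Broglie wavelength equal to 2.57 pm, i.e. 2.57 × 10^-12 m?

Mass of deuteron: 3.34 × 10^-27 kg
7.72 × 10^4 m/s

From λ = h/(mv), solve for v:

v = h/(mλ)
v = (6.626 × 10^-34 J·s) / (3.34 × 10^-27 kg × 2.57 × 10^-12 m)
v = 7.72 × 10^4 m/s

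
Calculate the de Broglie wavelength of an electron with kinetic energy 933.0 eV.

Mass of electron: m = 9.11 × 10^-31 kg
4.01 × 10^-11 m

Using λ = h/√(2mKE):

First convert KE to Joules: KE = 933.0 eV = 1.495 × 10^-16 J

λ = h/√(2mKE)
λ = (6.626 × 10^-34 J·s) / √(2 × 9.11 × 10^-31 kg × 1.495 × 10^-16 J)
λ = 4.01 × 10^-11 m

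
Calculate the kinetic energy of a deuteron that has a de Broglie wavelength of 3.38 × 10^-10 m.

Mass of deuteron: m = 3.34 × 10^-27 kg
5.75 × 10^-22 J (or 3.59 × 10^-3 eV)

From λ = h/√(2mKE), we solve for KE:

λ² = h²/(2mKE)
KE = h²/(2mλ²)
KE = (6.626 × 10^-34 J·s)² / (2 × 3.34 × 10^-27 kg × (3.38 × 10^-10 m)²)
KE = 5.75 × 10^-22 J
KE = 3.59 × 10^-3 eV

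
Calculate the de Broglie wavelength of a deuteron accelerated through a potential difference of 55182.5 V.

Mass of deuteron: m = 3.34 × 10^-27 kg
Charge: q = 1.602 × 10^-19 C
8.62 × 10^-14 m

When a particle is accelerated through voltage V, it gains kinetic energy KE = qV.

The de Broglie wavelength is then λ = h/√(2mqV):

λ = h/√(2mqV)
λ = (6.626 × 10^-34 J·s) / √(2 × 3.34 × 10^-27 kg × 1.602 × 10^-19 C × 55182.5 V)
λ = 8.62 × 10^-14 m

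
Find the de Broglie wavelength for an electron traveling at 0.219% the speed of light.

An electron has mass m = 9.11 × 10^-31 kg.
1.11 × 10^-9 m

Using the de Broglie relation λ = h/(mv):

v = 0.219% × c = 6.565 × 10^5 m/s

λ = h/(mv)
λ = (6.626 × 10^-34 J·s) / (9.11 × 10^-31 kg × 6.565 × 10^5 m/s)
λ = 1.11 × 10^-9 m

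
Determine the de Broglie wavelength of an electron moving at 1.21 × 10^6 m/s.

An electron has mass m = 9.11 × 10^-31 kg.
6.01 × 10^-10 m

Using the de Broglie relation λ = h/(mv):

λ = h/(mv)
λ = (6.626 × 10^-34 J·s) / (9.11 × 10^-31 kg × 1.21 × 10^6 m/s)
λ = 6.01 × 10^-10 m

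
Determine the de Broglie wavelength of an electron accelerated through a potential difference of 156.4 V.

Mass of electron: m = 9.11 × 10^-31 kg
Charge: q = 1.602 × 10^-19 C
9.81 × 10^-11 m

When a particle is accelerated through voltage V, it gains kinetic energy KE = qV.

The de Broglie wavelength is then λ = h/√(2mqV):

λ = h/√(2mqV)
λ = (6.626 × 10^-34 J·s) / √(2 × 9.11 × 10^-31 kg × 1.602 × 10^-19 C × 156.4 V)
λ = 9.81 × 10^-11 m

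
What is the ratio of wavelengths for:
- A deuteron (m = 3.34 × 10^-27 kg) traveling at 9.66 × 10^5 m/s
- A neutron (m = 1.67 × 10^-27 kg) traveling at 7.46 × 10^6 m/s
λ₁/λ₂ = 3.86

Using λ = h/(mv):

λ₁ = h/(m₁v₁) = 2.05 × 10^-13 m
λ₂ = h/(m₂v₂) = 5.32 × 10^-14 m

Ratio λ₁/λ₂ = (m₂v₂)/(m₁v₁)
         = (1.67 × 10^-27 kg × 7.46 × 10^6 m/s) / (3.34 × 10^-27 kg × 9.66 × 10^5 m/s)
         = 3.86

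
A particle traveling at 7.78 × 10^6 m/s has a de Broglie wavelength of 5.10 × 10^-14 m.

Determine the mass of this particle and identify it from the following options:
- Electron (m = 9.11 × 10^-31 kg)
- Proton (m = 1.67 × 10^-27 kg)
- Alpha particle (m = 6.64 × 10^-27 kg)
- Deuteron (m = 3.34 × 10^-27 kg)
The particle is a proton.

From λ = h/(mv), solve for mass:

m = h/(λv)
m = (6.626 × 10^-34 J·s) / (5.10 × 10^-14 m × 7.78 × 10^6 m/s)
m = 1.67 × 10^-27 kg

Comparing with the listed masses, this is closest to a proton.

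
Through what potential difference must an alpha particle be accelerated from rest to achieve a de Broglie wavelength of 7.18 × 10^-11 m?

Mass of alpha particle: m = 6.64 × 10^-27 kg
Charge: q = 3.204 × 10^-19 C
2.00 × 10^-2 V

From λ = h/√(2mqV), we solve for V:

λ² = h²/(2mqV)
V = h²/(2mqλ²)
V = (6.626 × 10^-34 J·s)² / (2 × 6.64 × 10^-27 kg × 3.204 × 10^-19 C × (7.18 × 10^-11 m)²)
V = 2.00 × 10^-2 V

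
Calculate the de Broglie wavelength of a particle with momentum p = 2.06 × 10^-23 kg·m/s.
3.22 × 10^-11 m

Using the de Broglie relation λ = h/p:

λ = h/p
λ = (6.626 × 10^-34 J·s) / (2.06 × 10^-23 kg·m/s)
λ = 3.22 × 10^-11 m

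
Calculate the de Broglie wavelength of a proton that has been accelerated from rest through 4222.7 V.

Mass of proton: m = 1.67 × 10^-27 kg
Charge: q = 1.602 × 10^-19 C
4.41 × 10^-13 m

When a particle is accelerated through voltage V, it gains kinetic energy KE = qV.

The de Broglie wavelength is then λ = h/√(2mqV):

λ = h/√(2mqV)
λ = (6.626 × 10^-34 J·s) / √(2 × 1.67 × 10^-27 kg × 1.602 × 10^-19 C × 4222.7 V)
λ = 4.41 × 10^-13 m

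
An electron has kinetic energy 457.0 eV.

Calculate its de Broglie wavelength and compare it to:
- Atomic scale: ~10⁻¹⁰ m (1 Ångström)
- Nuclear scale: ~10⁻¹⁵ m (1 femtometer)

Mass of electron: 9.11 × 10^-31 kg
λ = 5.74 × 10^-11 m, which is between nuclear and atomic scales.

Using λ = h/√(2mKE):

KE = 457.0 eV = 7.322 × 10^-17 J

λ = h/√(2mKE)
λ = (6.626 × 10^-34 J·s) / √(2 × 9.11 × 10^-31 kg × 7.322 × 10^-17 J)
λ = 5.74 × 10^-11 m

Comparison:
- Atomic scale (10⁻¹⁰ m): λ is 0.57× this size
- Nuclear scale (10⁻¹⁵ m): λ is 5.7e+04× this size

The wavelength is between nuclear and atomic scales.

This wavelength is appropriate for probing atomic structure but too large for nuclear physics experiments.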